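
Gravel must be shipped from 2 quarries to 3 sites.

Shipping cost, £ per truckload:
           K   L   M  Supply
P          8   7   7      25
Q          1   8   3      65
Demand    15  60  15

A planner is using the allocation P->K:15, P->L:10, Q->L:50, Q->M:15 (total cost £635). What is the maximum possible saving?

Current plan cost = 15·8 + 10·7 + 50·8 + 15·3 = £635.
Optimal plan:
  P–L: 25 × £7 = £175
  Q–K: 15 × £1 = £15
  Q–L: 35 × £8 = £280
  Q–M: 15 × £3 = £45
Optimal cost = £515.
Saving = 635 − 515 = £120.

120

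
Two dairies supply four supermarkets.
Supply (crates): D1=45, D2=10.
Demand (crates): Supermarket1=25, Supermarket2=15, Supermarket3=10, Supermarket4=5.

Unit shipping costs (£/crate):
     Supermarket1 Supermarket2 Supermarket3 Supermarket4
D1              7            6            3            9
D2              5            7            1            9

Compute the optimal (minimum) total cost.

320

A cheapest plan:
  D1→Supermarket1: 15 × £7 = £105
  D1→Supermarket2: 15 × £6 = £90
  D1→Supermarket3: 10 × £3 = £30
  D1→Supermarket4: 5 × £9 = £45
  D2→Supermarket1: 10 × £5 = £50
Total = 105 + 90 + 30 + 45 + 50 = £320.
(Supply check: D1 ships 45; D2 ships 10.)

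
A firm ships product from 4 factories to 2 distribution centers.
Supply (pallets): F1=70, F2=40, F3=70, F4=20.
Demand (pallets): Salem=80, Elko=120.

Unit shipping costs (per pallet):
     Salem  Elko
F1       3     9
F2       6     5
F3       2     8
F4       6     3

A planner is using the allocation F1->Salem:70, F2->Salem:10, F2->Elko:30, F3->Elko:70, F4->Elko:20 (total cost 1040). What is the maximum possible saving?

70

Current plan cost = 70·3 + 10·6 + 30·5 + 70·8 + 20·3 = 1040.
Optimal plan:
  F1->Salem: 70 × 3 = 210
  F2->Elko: 40 × 5 = 200
  F3->Salem: 10 × 2 = 20
  F3->Elko: 60 × 8 = 480
  F4->Elko: 20 × 3 = 60
Optimal cost = 970.
Saving = 1040 − 970 = 70.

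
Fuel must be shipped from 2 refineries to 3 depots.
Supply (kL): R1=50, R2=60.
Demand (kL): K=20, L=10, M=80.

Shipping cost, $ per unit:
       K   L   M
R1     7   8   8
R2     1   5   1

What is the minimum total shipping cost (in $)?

An optimal shipping plan:
  R1–K: 20 × $7 = $140
  R1–L: 10 × $8 = $80
  R1–M: 20 × $8 = $160
  R2–M: 60 × $1 = $60
Total = 140 + 80 + 160 + 60 = $440.

440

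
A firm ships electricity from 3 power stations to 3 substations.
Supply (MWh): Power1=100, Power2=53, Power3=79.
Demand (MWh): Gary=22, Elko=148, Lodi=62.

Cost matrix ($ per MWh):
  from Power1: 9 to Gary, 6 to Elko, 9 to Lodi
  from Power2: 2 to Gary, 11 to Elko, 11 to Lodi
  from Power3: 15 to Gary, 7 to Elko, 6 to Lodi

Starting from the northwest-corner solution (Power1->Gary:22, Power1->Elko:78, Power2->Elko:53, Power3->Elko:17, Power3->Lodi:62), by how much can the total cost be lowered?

Current plan cost = 22·9 + 78·6 + 53·11 + 17·7 + 62·6 = $1740.
Optimal plan:
  Power1→Elko: 100 × $6 = $600
  Power2→Gary: 22 × $2 = $44
  Power2→Elko: 31 × $11 = $341
  Power3→Elko: 17 × $7 = $119
  Power3→Lodi: 62 × $6 = $372
Optimal cost = $1476.
Saving = 1740 − 1476 = $264.

264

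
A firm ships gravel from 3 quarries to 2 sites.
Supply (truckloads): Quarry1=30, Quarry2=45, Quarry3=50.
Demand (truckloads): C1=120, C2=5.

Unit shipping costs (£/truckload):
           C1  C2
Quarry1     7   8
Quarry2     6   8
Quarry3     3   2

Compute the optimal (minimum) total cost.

A cheapest plan:
  Quarry1–C1: 30 truckloads
  Quarry2–C1: 45 truckloads
  Quarry3–C1: 45 truckloads
  Quarry3–C2: 5 truckloads
Total cost = £625.
(Supply check: Quarry1 ships 30; Quarry2 ships 45; Quarry3 ships 50.)

625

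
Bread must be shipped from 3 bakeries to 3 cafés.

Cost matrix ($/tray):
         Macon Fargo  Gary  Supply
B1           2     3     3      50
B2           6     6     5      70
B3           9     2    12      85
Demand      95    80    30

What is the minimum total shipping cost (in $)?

Optimal allocation:
  B1 to Macon: 50 trays
  B2 to Macon: 40 trays
  B2 to Gary: 30 trays
  B3 to Macon: 5 trays
  B3 to Fargo: 80 trays
Total cost = $695.

695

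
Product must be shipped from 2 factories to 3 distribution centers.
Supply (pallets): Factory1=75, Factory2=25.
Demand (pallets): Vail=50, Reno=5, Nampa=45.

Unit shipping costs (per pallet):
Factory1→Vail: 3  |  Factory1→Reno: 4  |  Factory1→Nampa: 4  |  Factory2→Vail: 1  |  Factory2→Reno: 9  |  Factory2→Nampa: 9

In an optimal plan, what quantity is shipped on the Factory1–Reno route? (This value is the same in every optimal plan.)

Optimal shipments:
  Factory1–Vail: 25 × 3 = 75
  Factory1–Reno: 5 × 4 = 20
  Factory1–Nampa: 45 × 4 = 180
  Factory2–Vail: 25 × 1 = 25
Total cost = 300.
So Factory1→Reno carries 5 pallets.

5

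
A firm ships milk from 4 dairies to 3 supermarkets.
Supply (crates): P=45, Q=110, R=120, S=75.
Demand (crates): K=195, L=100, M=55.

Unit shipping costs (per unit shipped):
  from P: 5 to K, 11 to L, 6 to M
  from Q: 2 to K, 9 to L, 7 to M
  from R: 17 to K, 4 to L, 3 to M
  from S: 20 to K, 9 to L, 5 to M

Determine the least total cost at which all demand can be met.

1860

A cheapest plan:
  P->K: 45 crates
  Q->K: 110 crates
  R->K: 20 crates
  R->L: 100 crates
  S->K: 20 crates
  S->M: 55 crates
Total cost = 1860.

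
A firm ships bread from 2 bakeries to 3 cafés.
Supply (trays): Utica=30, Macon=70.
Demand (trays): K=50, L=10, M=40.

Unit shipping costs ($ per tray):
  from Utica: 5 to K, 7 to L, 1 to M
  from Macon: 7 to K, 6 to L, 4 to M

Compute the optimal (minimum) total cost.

480

A cheapest plan:
  Utica->M: 30 × $1 = $30
  Macon->K: 50 × $7 = $350
  Macon->L: 10 × $6 = $60
  Macon->M: 10 × $4 = $40
Total = 30 + 350 + 60 + 40 = $480.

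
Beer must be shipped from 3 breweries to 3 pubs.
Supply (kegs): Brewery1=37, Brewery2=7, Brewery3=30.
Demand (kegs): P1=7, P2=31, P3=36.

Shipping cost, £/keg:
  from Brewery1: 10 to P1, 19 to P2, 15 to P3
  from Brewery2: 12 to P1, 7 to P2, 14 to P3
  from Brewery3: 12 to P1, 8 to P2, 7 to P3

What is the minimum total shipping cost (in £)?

A cheapest plan:
  Brewery1->P1: 7 × £10 = £70
  Brewery1->P3: 30 × £15 = £450
  Brewery2->P2: 7 × £7 = £49
  Brewery3->P2: 24 × £8 = £192
  Brewery3->P3: 6 × £7 = £42
Total = 70 + 450 + 49 + 192 + 42 = £803.
(Supply check: Brewery1 ships 37; Brewery2 ships 7; Brewery3 ships 30.)

803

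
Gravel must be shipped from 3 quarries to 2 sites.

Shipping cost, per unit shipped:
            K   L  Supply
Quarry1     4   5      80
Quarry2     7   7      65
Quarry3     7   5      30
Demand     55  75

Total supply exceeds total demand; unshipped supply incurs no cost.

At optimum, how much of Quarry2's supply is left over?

45

An optimal plan:
  Quarry1–K: 55 truckloads
  Quarry1–L: 25 truckloads
  Quarry2–L: 20 truckloads
  Quarry3–L: 30 truckloads
Total cost = 635.
Quarry2 ships 20 of its 65, leaving 45.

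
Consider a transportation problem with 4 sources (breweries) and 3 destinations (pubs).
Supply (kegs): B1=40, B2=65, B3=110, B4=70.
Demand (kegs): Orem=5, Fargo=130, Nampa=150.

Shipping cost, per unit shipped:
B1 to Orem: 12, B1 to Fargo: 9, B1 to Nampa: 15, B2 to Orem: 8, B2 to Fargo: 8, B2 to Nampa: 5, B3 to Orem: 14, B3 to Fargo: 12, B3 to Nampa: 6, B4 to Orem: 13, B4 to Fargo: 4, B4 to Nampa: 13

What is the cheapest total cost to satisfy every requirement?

One minimum-cost allocation:
  B1 to Fargo: 40 × 9 = 360
  B2 to Orem: 5 × 8 = 40
  B2 to Fargo: 20 × 8 = 160
  B2 to Nampa: 40 × 5 = 200
  B3 to Nampa: 110 × 6 = 660
  B4 to Fargo: 70 × 4 = 280
Total = 360 + 40 + 160 + 200 + 660 + 280 = 1700.
(Supply check: B1 ships 40; B2 ships 65; B3 ships 110; B4 ships 70.)

1700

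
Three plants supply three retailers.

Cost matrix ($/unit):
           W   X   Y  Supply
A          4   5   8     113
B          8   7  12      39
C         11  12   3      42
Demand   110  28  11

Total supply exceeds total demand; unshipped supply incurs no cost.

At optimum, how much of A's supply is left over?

0

An optimal plan:
  A–W: 110 units
  A–X: 3 units
  B–X: 25 units
  C–Y: 11 units
Total cost = $663.
A ships 113 of its 113, leaving 0.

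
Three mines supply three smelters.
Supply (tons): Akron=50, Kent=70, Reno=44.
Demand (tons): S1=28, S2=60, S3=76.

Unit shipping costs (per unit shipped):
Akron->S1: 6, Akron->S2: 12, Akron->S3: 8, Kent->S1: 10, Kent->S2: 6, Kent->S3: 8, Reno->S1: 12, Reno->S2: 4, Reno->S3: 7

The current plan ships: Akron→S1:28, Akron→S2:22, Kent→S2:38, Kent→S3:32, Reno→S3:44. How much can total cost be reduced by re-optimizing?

Current plan cost = 28·6 + 22·12 + 38·6 + 32·8 + 44·7 = 1224.
Optimal plan:
  Akron→S1: 28 × 6 = 168
  Akron→S3: 22 × 8 = 176
  Kent→S2: 16 × 6 = 96
  Kent→S3: 54 × 8 = 432
  Reno→S2: 44 × 4 = 176
Optimal cost = 1048.
Saving = 1224 − 1048 = 176.

176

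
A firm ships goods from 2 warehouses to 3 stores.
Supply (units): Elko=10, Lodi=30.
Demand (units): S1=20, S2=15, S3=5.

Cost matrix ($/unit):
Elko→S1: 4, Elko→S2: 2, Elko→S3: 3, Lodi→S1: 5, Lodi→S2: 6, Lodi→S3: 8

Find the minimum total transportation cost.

Optimal allocation:
  Elko–S2: 5 × $2 = $10
  Elko–S3: 5 × $3 = $15
  Lodi–S1: 20 × $5 = $100
  Lodi–S2: 10 × $6 = $60
Total = 10 + 15 + 100 + 60 = $185.

185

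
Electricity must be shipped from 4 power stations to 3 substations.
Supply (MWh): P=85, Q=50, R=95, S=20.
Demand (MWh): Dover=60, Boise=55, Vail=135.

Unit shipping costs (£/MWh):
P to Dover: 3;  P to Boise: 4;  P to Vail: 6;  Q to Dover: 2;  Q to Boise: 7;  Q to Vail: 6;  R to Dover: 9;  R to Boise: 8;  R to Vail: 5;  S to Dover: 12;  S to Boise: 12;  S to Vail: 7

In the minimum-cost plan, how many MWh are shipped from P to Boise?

55

Solving gives:
  P→Dover: 10 × £3 = £30
  P→Boise: 55 × £4 = £220
  P→Vail: 20 × £6 = £120
  Q→Dover: 50 × £2 = £100
  R→Vail: 95 × £5 = £475
  S→Vail: 20 × £7 = £140
Total cost = £1085.
So P→Boise carries 55 MWh.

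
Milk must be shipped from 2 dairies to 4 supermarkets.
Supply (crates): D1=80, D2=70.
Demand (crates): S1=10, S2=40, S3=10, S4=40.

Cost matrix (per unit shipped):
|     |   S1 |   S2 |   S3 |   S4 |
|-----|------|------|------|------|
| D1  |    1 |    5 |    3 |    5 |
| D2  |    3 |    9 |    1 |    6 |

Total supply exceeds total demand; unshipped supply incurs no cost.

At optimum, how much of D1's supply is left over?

0

An optimal plan:
  D1→S1: 10 × 1 = 10
  D1→S2: 40 × 5 = 200
  D1→S4: 30 × 5 = 150
  D2→S3: 10 × 1 = 10
  D2→S4: 10 × 6 = 60
Total cost = 430.
D1 ships 80 of its 80, leaving 0.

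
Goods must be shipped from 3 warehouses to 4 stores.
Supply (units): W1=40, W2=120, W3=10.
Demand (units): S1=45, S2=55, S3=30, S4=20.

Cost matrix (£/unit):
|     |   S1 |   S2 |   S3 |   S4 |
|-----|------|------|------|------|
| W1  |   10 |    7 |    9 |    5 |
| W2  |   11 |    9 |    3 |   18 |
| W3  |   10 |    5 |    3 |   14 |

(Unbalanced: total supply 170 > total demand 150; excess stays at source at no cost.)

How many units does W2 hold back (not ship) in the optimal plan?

Minimum-cost shipments:
  W1->S2: 20 × £7 = £140
  W1->S4: 20 × £5 = £100
  W2->S1: 45 × £11 = £495
  W2->S2: 25 × £9 = £225
  W2->S3: 30 × £3 = £90
  W3->S2: 10 × £5 = £50
Total cost = £1100.
W2 ships 100 of its 120, leaving 20.

20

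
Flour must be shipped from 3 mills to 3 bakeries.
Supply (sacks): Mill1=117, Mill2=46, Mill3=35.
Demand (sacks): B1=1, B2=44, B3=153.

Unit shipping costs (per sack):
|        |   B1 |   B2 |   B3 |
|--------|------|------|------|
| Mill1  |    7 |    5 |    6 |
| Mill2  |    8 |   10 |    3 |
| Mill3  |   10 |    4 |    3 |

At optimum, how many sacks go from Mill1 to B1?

1

Optimal shipments:
  Mill1->B1: 1 × 7 = 7
  Mill1->B2: 44 × 5 = 220
  Mill1->B3: 72 × 6 = 432
  Mill2->B3: 46 × 3 = 138
  Mill3->B3: 35 × 3 = 105
Total cost = 902.
So Mill1→B1 carries 1 sacks.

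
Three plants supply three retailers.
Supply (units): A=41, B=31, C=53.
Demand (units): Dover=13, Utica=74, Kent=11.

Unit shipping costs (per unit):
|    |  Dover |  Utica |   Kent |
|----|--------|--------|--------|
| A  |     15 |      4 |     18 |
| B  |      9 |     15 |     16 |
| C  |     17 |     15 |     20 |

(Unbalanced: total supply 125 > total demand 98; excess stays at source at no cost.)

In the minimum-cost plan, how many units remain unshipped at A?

An optimal plan:
  A to Utica: 41 units
  B to Dover: 13 units
  B to Utica: 7 units
  B to Kent: 11 units
  C to Utica: 26 units
Total cost = 952.
A ships 41 of its 41, leaving 0.

0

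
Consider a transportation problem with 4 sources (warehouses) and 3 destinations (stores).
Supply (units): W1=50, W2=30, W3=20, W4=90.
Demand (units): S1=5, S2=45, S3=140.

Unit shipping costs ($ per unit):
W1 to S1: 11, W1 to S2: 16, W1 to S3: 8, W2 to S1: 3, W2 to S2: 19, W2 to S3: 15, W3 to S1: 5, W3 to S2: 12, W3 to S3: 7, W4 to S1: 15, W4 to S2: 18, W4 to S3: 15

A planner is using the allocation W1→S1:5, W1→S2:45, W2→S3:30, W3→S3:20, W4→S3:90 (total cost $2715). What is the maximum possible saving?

300

Current plan cost = 5·11 + 45·16 + 30·15 + 20·7 + 90·15 = $2715.
Optimal plan:
  W1–S3: 50 units
  W2–S1: 5 units
  W2–S3: 25 units
  W3–S3: 20 units
  W4–S2: 45 units
  W4–S3: 45 units
Optimal cost = $2415.
Saving = 2715 − 2415 = $300.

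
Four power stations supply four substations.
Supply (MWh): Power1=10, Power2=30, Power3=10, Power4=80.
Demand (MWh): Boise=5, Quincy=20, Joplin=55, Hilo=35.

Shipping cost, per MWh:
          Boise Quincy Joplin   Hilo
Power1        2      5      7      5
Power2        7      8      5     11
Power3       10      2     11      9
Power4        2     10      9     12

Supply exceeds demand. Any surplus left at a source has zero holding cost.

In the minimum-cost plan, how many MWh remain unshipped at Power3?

Minimum-cost shipments:
  Power1 to Hilo: 10 × 5 = 50
  Power2 to Joplin: 30 × 5 = 150
  Power3 to Quincy: 10 × 2 = 20
  Power4 to Boise: 5 × 2 = 10
  Power4 to Quincy: 10 × 10 = 100
  Power4 to Joplin: 25 × 9 = 225
  Power4 to Hilo: 25 × 12 = 300
Total cost = 855.
Power3 ships 10 of its 10, leaving 0.

0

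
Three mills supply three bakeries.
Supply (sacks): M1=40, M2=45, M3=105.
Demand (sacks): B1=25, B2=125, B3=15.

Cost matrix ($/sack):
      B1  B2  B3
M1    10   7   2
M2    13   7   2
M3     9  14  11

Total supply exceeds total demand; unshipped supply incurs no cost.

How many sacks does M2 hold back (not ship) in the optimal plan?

0

An optimal plan:
  M1 to B2: 40 sacks
  M2 to B2: 30 sacks
  M2 to B3: 15 sacks
  M3 to B1: 25 sacks
  M3 to B2: 55 sacks
Total cost = $1515.
M2 ships 45 of its 45, leaving 0.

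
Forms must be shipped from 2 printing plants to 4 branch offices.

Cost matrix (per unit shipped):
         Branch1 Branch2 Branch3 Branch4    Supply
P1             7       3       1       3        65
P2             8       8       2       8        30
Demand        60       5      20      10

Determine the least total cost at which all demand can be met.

515

A cheapest plan:
  P1->Branch1: 30 boxes
  P1->Branch2: 5 boxes
  P1->Branch3: 20 boxes
  P1->Branch4: 10 boxes
  P2->Branch1: 30 boxes
Total cost = 515.
(Supply check: P1 ships 65; P2 ships 30.)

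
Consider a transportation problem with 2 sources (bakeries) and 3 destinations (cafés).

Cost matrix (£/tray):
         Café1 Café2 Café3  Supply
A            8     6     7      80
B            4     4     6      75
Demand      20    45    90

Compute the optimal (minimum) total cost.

880

Optimal allocation:
  A->Café3: 80 trays
  B->Café1: 20 trays
  B->Café2: 45 trays
  B->Café3: 10 trays
Total cost = £880.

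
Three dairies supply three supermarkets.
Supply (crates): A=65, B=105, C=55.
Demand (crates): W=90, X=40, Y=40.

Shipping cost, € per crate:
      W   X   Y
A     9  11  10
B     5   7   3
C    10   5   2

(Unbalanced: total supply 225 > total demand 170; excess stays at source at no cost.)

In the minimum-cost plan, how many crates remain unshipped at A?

Minimum-cost shipments:
  A->W: 10 crates
  B->W: 80 crates
  B->Y: 25 crates
  C->X: 40 crates
  C->Y: 15 crates
Total cost = €795.
A ships 10 of its 65, leaving 55.

55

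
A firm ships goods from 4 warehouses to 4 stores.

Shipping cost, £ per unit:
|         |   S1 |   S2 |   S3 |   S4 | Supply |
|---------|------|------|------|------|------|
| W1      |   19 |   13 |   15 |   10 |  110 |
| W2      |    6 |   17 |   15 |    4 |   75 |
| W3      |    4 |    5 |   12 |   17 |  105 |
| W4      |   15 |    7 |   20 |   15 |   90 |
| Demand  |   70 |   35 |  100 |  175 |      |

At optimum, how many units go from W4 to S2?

Solving gives:
  W1–S3: 10 × £15 = £150
  W1–S4: 100 × £10 = £1000
  W2–S4: 75 × £4 = £300
  W3–S1: 70 × £4 = £280
  W3–S3: 35 × £12 = £420
  W4–S2: 35 × £7 = £245
  W4–S3: 55 × £20 = £1100
Total cost = £3495.
So W4→S2 carries 35 units.

35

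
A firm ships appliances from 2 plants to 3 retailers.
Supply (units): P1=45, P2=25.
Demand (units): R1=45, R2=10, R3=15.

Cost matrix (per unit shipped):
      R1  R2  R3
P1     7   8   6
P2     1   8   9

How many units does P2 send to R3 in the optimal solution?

Solving gives:
  P1–R1: 20 units
  P1–R2: 10 units
  P1–R3: 15 units
  P2–R1: 25 units
Total cost = 335.
The route P2→R3 is not used.

0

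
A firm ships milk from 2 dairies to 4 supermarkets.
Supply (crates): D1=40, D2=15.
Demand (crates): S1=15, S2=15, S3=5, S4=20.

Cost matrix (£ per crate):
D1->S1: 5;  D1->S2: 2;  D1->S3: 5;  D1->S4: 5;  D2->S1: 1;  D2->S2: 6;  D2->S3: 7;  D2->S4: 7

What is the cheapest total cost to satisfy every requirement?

170

Optimal allocation:
  D1->S2: 15 × £2 = £30
  D1->S3: 5 × £5 = £25
  D1->S4: 20 × £5 = £100
  D2->S1: 15 × £1 = £15
Total = 30 + 25 + 100 + 15 = £170.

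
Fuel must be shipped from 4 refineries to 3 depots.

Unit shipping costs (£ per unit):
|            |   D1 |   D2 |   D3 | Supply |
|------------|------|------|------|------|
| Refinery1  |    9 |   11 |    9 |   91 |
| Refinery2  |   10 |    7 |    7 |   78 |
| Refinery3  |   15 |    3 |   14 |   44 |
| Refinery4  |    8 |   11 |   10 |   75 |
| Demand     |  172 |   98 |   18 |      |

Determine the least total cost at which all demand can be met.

2115

A cheapest plan:
  Refinery1–D1: 91 × £9 = £819
  Refinery2–D1: 6 × £10 = £60
  Refinery2–D2: 54 × £7 = £378
  Refinery2–D3: 18 × £7 = £126
  Refinery3–D2: 44 × £3 = £132
  Refinery4–D1: 75 × £8 = £600
Total = 819 + 60 + 378 + 126 + 132 + 600 = £2115.
(Supply check: Refinery1 ships 91; Refinery2 ships 78; Refinery3 ships 44; Refinery4 ships 75.)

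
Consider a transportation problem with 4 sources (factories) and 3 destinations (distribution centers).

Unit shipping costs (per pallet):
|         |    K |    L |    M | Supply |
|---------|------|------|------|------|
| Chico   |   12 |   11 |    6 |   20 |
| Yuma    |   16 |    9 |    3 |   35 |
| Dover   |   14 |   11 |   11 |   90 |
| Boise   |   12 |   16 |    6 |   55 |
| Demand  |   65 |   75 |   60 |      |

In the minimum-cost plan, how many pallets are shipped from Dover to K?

Solving gives:
  Chico->M: 20 × 6 = 120
  Yuma->M: 35 × 3 = 105
  Dover->K: 15 × 14 = 210
  Dover->L: 75 × 11 = 825
  Boise->K: 50 × 12 = 600
  Boise->M: 5 × 6 = 30
Total cost = 1890.
So Dover→K carries 15 pallets.

15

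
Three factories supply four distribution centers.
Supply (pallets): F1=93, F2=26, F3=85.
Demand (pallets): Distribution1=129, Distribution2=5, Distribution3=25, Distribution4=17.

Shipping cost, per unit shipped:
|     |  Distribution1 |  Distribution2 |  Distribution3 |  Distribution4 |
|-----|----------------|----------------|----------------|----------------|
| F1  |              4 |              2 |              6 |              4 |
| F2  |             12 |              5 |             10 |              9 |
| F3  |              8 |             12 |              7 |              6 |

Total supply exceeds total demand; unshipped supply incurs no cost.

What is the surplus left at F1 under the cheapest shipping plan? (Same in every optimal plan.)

Minimum-cost shipments:
  F1→Distribution1: 93 × 4 = 372
  F2→Distribution2: 5 × 5 = 25
  F3→Distribution1: 36 × 8 = 288
  F3→Distribution3: 25 × 7 = 175
  F3→Distribution4: 17 × 6 = 102
Total cost = 962.
F1 ships 93 of its 93, leaving 0.

0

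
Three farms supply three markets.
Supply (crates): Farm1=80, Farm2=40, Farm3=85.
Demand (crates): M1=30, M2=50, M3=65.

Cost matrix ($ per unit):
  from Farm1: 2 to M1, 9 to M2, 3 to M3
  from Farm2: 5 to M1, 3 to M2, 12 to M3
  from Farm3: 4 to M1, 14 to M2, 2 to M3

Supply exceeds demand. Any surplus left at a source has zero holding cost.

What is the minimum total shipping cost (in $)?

A cheapest plan:
  Farm1→M1: 30 × $2 = $60
  Farm1→M2: 10 × $9 = $90
  Farm2→M2: 40 × $3 = $120
  Farm3→M3: 65 × $2 = $130
Total = 60 + 90 + 120 + 130 = $400.

400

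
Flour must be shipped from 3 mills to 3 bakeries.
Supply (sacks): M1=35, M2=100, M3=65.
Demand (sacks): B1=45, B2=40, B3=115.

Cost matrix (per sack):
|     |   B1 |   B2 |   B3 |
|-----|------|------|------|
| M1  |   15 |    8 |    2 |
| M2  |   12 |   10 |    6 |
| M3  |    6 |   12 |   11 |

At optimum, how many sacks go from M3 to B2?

20

Solving gives:
  M1->B3: 35 × 2 = 70
  M2->B2: 20 × 10 = 200
  M2->B3: 80 × 6 = 480
  M3->B1: 45 × 6 = 270
  M3->B2: 20 × 12 = 240
Total cost = 1260.
So M3→B2 carries 20 sacks.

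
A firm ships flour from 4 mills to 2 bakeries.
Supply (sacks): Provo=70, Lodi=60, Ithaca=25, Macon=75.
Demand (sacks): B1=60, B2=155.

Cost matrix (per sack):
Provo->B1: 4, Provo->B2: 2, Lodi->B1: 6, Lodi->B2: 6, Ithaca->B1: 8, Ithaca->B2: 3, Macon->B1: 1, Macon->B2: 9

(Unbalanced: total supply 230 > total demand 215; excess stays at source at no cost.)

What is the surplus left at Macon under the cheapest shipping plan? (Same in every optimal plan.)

Minimum-cost shipments:
  Provo–B2: 70 × 2 = 140
  Lodi–B2: 60 × 6 = 360
  Ithaca–B2: 25 × 3 = 75
  Macon–B1: 60 × 1 = 60
Total cost = 635.
Macon ships 60 of its 75, leaving 15.

15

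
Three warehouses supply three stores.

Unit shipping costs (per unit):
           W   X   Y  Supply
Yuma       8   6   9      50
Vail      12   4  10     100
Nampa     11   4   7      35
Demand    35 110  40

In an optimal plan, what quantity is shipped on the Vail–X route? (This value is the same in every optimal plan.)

Optimal shipments:
  Yuma→W: 35 × 8 = 280
  Yuma→Y: 15 × 9 = 135
  Vail→X: 100 × 4 = 400
  Nampa→X: 10 × 4 = 40
  Nampa→Y: 25 × 7 = 175
Total cost = 1030.
So Vail→X carries 100 units.

100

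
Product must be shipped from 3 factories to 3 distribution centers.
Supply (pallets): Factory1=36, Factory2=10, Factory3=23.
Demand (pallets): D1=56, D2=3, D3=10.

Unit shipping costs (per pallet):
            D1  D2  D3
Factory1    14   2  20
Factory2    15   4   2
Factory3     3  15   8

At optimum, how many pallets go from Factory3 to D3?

0

Solving gives:
  Factory1 to D1: 33 × 14 = 462
  Factory1 to D2: 3 × 2 = 6
  Factory2 to D3: 10 × 2 = 20
  Factory3 to D1: 23 × 3 = 69
Total cost = 557.
The route Factory3→D3 is not used.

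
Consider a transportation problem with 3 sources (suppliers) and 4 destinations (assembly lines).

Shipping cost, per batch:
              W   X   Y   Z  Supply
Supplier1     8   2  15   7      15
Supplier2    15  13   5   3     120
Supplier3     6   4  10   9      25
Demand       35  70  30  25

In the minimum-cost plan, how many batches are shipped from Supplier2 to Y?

30

The minimum-cost plan:
  Supplier1->X: 15 × 2 = 30
  Supplier2->W: 10 × 15 = 150
  Supplier2->X: 55 × 13 = 715
  Supplier2->Y: 30 × 5 = 150
  Supplier2->Z: 25 × 3 = 75
  Supplier3->W: 25 × 6 = 150
Total cost = 1270.
So Supplier2→Y carries 30 batches.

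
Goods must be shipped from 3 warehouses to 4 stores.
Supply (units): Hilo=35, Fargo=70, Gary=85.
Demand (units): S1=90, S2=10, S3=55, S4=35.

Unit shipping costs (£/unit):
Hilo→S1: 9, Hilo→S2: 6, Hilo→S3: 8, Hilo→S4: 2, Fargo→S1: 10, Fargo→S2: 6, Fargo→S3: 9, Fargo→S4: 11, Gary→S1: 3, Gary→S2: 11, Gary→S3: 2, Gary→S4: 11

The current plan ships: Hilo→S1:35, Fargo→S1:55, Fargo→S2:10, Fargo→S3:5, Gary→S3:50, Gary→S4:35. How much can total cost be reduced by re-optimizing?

Current plan cost = 35·9 + 55·10 + 10·6 + 5·9 + 50·2 + 35·11 = £1455.
Optimal plan:
  Hilo→S4: 35 × £2 = £70
  Fargo→S1: 60 × £10 = £600
  Fargo→S2: 10 × £6 = £60
  Gary→S1: 30 × £3 = £90
  Gary→S3: 55 × £2 = £110
Optimal cost = £930.
Saving = 1455 − 930 = £525.

525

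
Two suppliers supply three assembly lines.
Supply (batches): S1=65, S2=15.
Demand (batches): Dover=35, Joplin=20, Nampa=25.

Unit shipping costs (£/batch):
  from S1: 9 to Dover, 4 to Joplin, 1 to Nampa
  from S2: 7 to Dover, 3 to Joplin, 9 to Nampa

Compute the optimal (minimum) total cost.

One minimum-cost allocation:
  S1->Dover: 20 × £9 = £180
  S1->Joplin: 20 × £4 = £80
  S1->Nampa: 25 × £1 = £25
  S2->Dover: 15 × £7 = £105
Total = 180 + 80 + 25 + 105 = £390.

390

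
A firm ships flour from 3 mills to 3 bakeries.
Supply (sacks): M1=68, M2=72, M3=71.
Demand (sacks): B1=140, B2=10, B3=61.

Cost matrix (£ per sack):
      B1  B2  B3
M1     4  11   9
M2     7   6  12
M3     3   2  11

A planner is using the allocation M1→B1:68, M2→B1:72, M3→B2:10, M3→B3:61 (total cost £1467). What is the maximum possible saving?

Current plan cost = 68·4 + 72·7 + 10·2 + 61·11 = £1467.
Optimal plan:
  M1–B1: 7 sacks
  M1–B3: 61 sacks
  M2–B1: 72 sacks
  M3–B1: 61 sacks
  M3–B2: 10 sacks
Optimal cost = £1284.
Saving = 1467 − 1284 = £183.

183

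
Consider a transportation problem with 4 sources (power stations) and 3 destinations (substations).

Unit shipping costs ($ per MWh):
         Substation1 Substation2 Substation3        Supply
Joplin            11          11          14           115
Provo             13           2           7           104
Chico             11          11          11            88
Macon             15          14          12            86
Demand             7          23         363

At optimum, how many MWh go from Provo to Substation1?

Solving gives:
  Joplin–Substation1: 7 × $11 = $77
  Joplin–Substation3: 108 × $14 = $1512
  Provo–Substation2: 23 × $2 = $46
  Provo–Substation3: 81 × $7 = $567
  Chico–Substation3: 88 × $11 = $968
  Macon–Substation3: 86 × $12 = $1032
Total cost = $4202.
The route Provo→Substation1 is not used.

0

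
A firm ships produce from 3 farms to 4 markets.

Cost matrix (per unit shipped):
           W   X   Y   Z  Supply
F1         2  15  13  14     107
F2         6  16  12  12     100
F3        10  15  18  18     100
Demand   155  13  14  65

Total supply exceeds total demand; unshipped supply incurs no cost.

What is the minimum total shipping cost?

An optimal shipping plan:
  F1->W: 107 crates
  F2->W: 21 crates
  F2->Y: 14 crates
  F2->Z: 65 crates
  F3->W: 27 crates
  F3->X: 13 crates
Total cost = 1753.

1753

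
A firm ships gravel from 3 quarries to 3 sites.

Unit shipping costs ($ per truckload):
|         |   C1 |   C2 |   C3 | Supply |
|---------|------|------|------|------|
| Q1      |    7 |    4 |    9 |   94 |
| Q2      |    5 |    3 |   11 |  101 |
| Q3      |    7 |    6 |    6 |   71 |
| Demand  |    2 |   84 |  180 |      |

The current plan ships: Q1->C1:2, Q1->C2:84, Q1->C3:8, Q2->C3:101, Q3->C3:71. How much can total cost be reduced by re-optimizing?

Current plan cost = 2·7 + 84·4 + 8·9 + 101·11 + 71·6 = $1959.
Optimal plan:
  Q1->C3: 94 × $9 = $846
  Q2->C1: 2 × $5 = $10
  Q2->C2: 84 × $3 = $252
  Q2->C3: 15 × $11 = $165
  Q3->C3: 71 × $6 = $426
Optimal cost = $1699.
Saving = 1959 − 1699 = $260.

260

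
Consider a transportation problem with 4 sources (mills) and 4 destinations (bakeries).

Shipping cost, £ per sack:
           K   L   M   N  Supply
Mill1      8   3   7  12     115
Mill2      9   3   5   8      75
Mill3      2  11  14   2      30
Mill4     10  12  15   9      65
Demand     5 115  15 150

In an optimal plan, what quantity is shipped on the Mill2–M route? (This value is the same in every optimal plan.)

15

Solving gives:
  Mill1->L: 115 × £3 = £345
  Mill2->M: 15 × £5 = £75
  Mill2->N: 60 × £8 = £480
  Mill3->K: 5 × £2 = £10
  Mill3->N: 25 × £2 = £50
  Mill4->N: 65 × £9 = £585
Total cost = £1545.
So Mill2→M carries 15 sacks.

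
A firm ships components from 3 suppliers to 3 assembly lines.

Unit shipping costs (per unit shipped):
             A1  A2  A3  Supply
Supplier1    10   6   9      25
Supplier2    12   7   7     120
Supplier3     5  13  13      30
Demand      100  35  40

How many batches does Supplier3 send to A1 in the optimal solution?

30

The minimum-cost plan:
  Supplier1→A1: 25 batches
  Supplier2→A1: 45 batches
  Supplier2→A2: 35 batches
  Supplier2→A3: 40 batches
  Supplier3→A1: 30 batches
Total cost = 1465.
So Supplier3→A1 carries 30 batches.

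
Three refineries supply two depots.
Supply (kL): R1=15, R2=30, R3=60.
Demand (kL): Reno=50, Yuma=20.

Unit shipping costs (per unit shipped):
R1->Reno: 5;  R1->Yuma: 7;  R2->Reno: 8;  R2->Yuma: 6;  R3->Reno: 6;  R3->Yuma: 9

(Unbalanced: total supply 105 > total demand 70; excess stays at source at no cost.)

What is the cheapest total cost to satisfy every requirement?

405

A cheapest plan:
  R1->Reno: 15 × 5 = 75
  R2->Yuma: 20 × 6 = 120
  R3->Reno: 35 × 6 = 210
Total = 75 + 120 + 210 = 405.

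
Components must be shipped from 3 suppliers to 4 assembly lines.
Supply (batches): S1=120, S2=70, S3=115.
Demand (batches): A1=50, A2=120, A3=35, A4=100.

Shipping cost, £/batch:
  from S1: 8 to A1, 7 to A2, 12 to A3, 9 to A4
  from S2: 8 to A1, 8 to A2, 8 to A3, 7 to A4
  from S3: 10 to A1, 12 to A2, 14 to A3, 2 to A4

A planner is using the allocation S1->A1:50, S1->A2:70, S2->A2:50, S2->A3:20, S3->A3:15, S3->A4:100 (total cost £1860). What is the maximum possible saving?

Current plan cost = 50·8 + 70·7 + 50·8 + 20·8 + 15·14 + 100·2 = £1860.
Optimal plan:
  S1 to A2: 120 × £7 = £840
  S2 to A1: 35 × £8 = £280
  S2 to A3: 35 × £8 = £280
  S3 to A1: 15 × £10 = £150
  S3 to A4: 100 × £2 = £200
Optimal cost = £1750.
Saving = 1860 − 1750 = £110.

110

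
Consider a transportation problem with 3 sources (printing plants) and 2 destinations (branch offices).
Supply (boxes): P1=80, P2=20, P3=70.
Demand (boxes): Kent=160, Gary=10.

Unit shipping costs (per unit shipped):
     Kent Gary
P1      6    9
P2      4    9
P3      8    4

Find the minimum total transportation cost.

1080

An optimal shipping plan:
  P1 to Kent: 80 × 6 = 480
  P2 to Kent: 20 × 4 = 80
  P3 to Kent: 60 × 8 = 480
  P3 to Gary: 10 × 4 = 40
Total = 480 + 80 + 480 + 40 = 1080.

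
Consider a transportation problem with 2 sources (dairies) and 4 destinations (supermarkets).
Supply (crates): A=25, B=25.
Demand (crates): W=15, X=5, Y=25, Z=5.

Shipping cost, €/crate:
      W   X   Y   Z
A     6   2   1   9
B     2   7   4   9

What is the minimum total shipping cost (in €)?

A cheapest plan:
  A–X: 5 crates
  A–Y: 20 crates
  B–W: 15 crates
  B–Y: 5 crates
  B–Z: 5 crates
Total cost = €125.
(Supply check: A ships 25; B ships 25.)

125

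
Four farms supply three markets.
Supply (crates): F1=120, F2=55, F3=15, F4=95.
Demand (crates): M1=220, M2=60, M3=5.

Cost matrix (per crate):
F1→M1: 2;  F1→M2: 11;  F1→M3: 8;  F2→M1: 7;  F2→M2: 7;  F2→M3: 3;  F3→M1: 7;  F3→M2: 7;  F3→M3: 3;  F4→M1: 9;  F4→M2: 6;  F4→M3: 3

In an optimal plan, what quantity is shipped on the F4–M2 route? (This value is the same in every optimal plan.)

60

The minimum-cost plan:
  F1 to M1: 120 × 2 = 240
  F2 to M1: 55 × 7 = 385
  F3 to M1: 15 × 7 = 105
  F4 to M1: 30 × 9 = 270
  F4 to M2: 60 × 6 = 360
  F4 to M3: 5 × 3 = 15
Total cost = 1375.
So F4→M2 carries 60 crates.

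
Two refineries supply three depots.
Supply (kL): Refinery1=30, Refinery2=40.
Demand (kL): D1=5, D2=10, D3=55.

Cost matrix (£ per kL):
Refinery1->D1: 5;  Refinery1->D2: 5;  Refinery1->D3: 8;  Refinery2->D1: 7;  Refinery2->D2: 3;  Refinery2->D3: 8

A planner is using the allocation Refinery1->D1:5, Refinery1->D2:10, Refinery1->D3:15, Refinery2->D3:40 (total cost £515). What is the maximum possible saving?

Current plan cost = 5·5 + 10·5 + 15·8 + 40·8 = £515.
Optimal plan:
  Refinery1 to D1: 5 × £5 = £25
  Refinery1 to D3: 25 × £8 = £200
  Refinery2 to D2: 10 × £3 = £30
  Refinery2 to D3: 30 × £8 = £240
Optimal cost = £495.
Saving = 515 − 495 = £20.

20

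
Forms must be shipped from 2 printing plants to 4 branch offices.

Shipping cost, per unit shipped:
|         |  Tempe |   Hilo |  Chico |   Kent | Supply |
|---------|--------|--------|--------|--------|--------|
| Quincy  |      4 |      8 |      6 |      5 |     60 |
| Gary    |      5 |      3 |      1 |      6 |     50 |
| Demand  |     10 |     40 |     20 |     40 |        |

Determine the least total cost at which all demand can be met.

430

An optimal shipping plan:
  Quincy to Tempe: 10 boxes
  Quincy to Hilo: 10 boxes
  Quincy to Kent: 40 boxes
  Gary to Hilo: 30 boxes
  Gary to Chico: 20 boxes
Total cost = 430.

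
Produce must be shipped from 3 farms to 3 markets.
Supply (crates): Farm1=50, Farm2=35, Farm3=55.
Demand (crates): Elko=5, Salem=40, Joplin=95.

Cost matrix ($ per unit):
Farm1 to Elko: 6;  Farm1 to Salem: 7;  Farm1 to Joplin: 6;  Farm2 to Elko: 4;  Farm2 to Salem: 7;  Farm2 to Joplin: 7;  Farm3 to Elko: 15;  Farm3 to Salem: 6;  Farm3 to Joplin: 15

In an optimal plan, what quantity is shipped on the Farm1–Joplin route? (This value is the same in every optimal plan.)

Optimal shipments:
  Farm1 to Joplin: 50 crates
  Farm2 to Elko: 5 crates
  Farm2 to Joplin: 30 crates
  Farm3 to Salem: 40 crates
  Farm3 to Joplin: 15 crates
Total cost = $995.
So Farm1→Joplin carries 50 crates.

50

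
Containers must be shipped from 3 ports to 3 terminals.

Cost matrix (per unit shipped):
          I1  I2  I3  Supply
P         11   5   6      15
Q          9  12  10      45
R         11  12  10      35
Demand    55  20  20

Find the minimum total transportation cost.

An optimal shipping plan:
  P->I2: 15 × 5 = 75
  Q->I1: 45 × 9 = 405
  R->I1: 10 × 11 = 110
  R->I2: 5 × 12 = 60
  R->I3: 20 × 10 = 200
Total = 75 + 405 + 110 + 60 + 200 = 850.

850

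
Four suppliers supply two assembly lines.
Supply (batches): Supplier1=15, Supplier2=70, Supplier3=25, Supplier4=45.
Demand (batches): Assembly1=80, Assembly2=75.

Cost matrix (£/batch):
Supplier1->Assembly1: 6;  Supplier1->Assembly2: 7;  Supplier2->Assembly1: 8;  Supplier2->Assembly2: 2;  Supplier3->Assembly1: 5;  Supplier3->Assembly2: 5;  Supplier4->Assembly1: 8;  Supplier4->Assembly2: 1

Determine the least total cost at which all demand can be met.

640

Optimal allocation:
  Supplier1→Assembly1: 15 × £6 = £90
  Supplier2→Assembly1: 40 × £8 = £320
  Supplier2→Assembly2: 30 × £2 = £60
  Supplier3→Assembly1: 25 × £5 = £125
  Supplier4→Assembly2: 45 × £1 = £45
Total = 90 + 320 + 60 + 125 + 45 = £640.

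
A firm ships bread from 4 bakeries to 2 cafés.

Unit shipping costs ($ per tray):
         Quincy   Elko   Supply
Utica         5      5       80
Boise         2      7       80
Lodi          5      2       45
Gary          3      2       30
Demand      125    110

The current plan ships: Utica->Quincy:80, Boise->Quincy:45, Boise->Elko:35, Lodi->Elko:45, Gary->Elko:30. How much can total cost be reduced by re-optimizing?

Current plan cost = 80·5 + 45·2 + 35·7 + 45·2 + 30·2 = $885.
Optimal plan:
  Utica->Quincy: 45 × $5 = $225
  Utica->Elko: 35 × $5 = $175
  Boise->Quincy: 80 × $2 = $160
  Lodi->Elko: 45 × $2 = $90
  Gary->Elko: 30 × $2 = $60
Optimal cost = $710.
Saving = 885 − 710 = $175.

175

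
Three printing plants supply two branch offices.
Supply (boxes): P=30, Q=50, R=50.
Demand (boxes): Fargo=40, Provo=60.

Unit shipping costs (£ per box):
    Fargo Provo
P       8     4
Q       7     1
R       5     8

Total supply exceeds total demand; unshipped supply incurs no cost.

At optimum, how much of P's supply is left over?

Minimum-cost shipments:
  P–Provo: 10 boxes
  Q–Provo: 50 boxes
  R–Fargo: 40 boxes
Total cost = £290.
P ships 10 of its 30, leaving 20.

20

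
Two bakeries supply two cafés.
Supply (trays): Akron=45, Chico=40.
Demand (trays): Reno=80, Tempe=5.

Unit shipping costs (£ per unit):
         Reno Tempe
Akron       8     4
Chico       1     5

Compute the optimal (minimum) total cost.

380

A cheapest plan:
  Akron to Reno: 40 trays
  Akron to Tempe: 5 trays
  Chico to Reno: 40 trays
Total cost = £380.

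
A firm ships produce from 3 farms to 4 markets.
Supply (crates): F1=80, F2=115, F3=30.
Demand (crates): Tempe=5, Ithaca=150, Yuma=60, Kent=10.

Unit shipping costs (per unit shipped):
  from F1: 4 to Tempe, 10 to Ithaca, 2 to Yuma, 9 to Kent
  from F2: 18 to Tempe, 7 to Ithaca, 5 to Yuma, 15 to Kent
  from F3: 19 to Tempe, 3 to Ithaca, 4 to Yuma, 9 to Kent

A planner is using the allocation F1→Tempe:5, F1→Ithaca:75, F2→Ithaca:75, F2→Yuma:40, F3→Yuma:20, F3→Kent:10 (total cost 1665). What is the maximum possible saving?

490

Current plan cost = 5·4 + 75·10 + 75·7 + 40·5 + 20·4 + 10·9 = 1665.
Optimal plan:
  F1 to Tempe: 5 × 4 = 20
  F1 to Ithaca: 5 × 10 = 50
  F1 to Yuma: 60 × 2 = 120
  F1 to Kent: 10 × 9 = 90
  F2 to Ithaca: 115 × 7 = 805
  F3 to Ithaca: 30 × 3 = 90
Optimal cost = 1175.
Saving = 1665 − 1175 = 490.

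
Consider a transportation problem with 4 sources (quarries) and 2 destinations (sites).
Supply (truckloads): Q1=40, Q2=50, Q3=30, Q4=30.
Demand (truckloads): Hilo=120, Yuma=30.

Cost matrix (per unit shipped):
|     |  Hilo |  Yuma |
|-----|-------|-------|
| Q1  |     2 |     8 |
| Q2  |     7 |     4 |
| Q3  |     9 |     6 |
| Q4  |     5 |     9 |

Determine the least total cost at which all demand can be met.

760

An optimal shipping plan:
  Q1 to Hilo: 40 × 2 = 80
  Q2 to Hilo: 20 × 7 = 140
  Q2 to Yuma: 30 × 4 = 120
  Q3 to Hilo: 30 × 9 = 270
  Q4 to Hilo: 30 × 5 = 150
Total = 80 + 140 + 120 + 270 + 150 = 760.
(Supply check: Q1 ships 40; Q2 ships 50; Q3 ships 30; Q4 ships 30.)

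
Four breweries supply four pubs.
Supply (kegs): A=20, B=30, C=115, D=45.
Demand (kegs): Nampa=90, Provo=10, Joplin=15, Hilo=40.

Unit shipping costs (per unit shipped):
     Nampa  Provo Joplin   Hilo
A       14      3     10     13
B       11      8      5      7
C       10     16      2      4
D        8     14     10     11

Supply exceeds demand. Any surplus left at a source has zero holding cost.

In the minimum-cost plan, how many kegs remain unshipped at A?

10

An optimal plan:
  A to Provo: 10 × 3 = 30
  C to Nampa: 45 × 10 = 450
  C to Joplin: 15 × 2 = 30
  C to Hilo: 40 × 4 = 160
  D to Nampa: 45 × 8 = 360
Total cost = 1030.
A ships 10 of its 20, leaving 10.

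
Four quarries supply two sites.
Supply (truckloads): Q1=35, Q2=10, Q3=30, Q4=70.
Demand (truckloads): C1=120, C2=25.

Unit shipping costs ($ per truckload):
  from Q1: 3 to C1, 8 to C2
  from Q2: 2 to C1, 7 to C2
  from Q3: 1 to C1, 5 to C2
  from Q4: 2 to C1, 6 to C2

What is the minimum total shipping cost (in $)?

One minimum-cost allocation:
  Q1->C1: 35 × $3 = $105
  Q2->C1: 10 × $2 = $20
  Q3->C1: 30 × $1 = $30
  Q4->C1: 45 × $2 = $90
  Q4->C2: 25 × $6 = $150
Total = 105 + 20 + 30 + 90 + 150 = $395.
(Supply check: Q1 ships 35; Q2 ships 10; Q3 ships 30; Q4 ships 70.)

395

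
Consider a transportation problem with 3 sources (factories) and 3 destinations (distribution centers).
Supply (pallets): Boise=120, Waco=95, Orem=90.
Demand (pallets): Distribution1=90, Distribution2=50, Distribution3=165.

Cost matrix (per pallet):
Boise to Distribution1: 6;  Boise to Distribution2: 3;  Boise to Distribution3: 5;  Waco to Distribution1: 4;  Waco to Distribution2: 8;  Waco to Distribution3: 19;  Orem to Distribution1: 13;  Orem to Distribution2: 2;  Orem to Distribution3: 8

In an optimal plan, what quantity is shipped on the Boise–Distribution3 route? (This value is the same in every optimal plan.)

Solving gives:
  Boise→Distribution3: 120 × 5 = 600
  Waco→Distribution1: 90 × 4 = 360
  Waco→Distribution2: 5 × 8 = 40
  Orem→Distribution2: 45 × 2 = 90
  Orem→Distribution3: 45 × 8 = 360
Total cost = 1450.
So Boise→Distribution3 carries 120 pallets.

120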